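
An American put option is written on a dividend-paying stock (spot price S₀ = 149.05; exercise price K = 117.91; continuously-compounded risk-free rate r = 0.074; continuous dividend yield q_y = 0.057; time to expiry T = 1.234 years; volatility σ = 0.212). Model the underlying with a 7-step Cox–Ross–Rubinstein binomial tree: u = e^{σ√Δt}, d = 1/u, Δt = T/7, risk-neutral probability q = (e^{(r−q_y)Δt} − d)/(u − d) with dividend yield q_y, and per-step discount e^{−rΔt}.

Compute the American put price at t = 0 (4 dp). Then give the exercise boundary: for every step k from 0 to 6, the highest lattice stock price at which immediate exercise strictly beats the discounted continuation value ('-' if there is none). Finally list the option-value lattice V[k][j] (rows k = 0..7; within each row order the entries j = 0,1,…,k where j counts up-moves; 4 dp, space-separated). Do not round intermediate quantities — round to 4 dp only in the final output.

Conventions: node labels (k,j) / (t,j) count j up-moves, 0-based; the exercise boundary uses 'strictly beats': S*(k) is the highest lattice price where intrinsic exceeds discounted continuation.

price = 2.1293
boundary = - - - - - 95.5095 104.4008
tree:
2.1293
3.5803 0.7031
5.9098 1.2949 0.1171
9.5312 2.3661 0.2347 0.0000
14.9151 4.2827 0.4705 0.0000 0.0000
22.4005 7.6621 0.9432 0.0000 0.0000 0.0000
30.5345 13.5092 1.8908 0.0000 0.0000 0.0000 0.0000
37.9758 22.4005 3.7902 0.0000 0.0000 0.0000 0.0000 0.0000

Δt=0.17629, u=1.09309, d=0.91484, q=0.49460, disc=e^(-rΔt)=0.98704
k=7 terminal: V=max(K-S,0) → 37.9758 22.4005 3.7902 0.0000 0.0000 0.0000 0.0000 0.0000
k=6: j=0 S=87.3755 intr=30.5345 cont=29.8799 V=30.5345[EX]; j=1 S=104.4008 intr=13.5092 cont=13.0248 V=13.5092[EX]; j=2 S=124.7435 intr=0.0000 cont=1.8908 V=1.8908[hold]; j=3 S=149.0500 intr=0.0000 cont=0.0000 V=0.0000[hold]; j=4 S=178.0927 intr=0.0000 cont=0.0000 V=0.0000[hold]; j=5 S=212.7944 intr=0.0000 cont=0.0000 V=0.0000[hold]; j=6 S=254.2578 intr=0.0000 cont=0.0000 V=0.0000[hold]  S*(6)=104.4008
k=5: j=0 S=95.5095 intr=22.4005 cont=21.8272 V=22.4005[EX]; j=1 S=114.1198 intr=3.7902 cont=7.6621 V=7.6621[hold]; j=2 S=136.3562 intr=0.0000 cont=0.9432 V=0.9432[hold]; j=3 S=162.9255 intr=0.0000 cont=0.0000 V=0.0000[hold]; j=4 S=194.6718 intr=0.0000 cont=0.0000 V=0.0000[hold]; j=5 S=232.6040 intr=0.0000 cont=0.0000 V=0.0000[hold]  S*(5)=95.5095
k=4: j=0 S=104.4008 intr=13.5092 cont=14.9151 V=14.9151[hold]; j=1 S=124.7435 intr=0.0000 cont=4.2827 V=4.2827[hold]; j=2 S=149.0500 intr=0.0000 cont=0.4705 V=0.4705[hold]; j=3 S=178.0927 intr=0.0000 cont=0.0000 V=0.0000[hold]; j=4 S=212.7944 intr=0.0000 cont=0.0000 V=0.0000[hold]  S*(4)=-
k=3: j=0 S=114.1198 intr=3.7902 cont=9.5312 V=9.5312[hold]; j=1 S=136.3562 intr=0.0000 cont=2.3661 V=2.3661[hold]; j=2 S=162.9255 intr=0.0000 cont=0.2347 V=0.2347[hold]; j=3 S=194.6718 intr=0.0000 cont=0.0000 V=0.0000[hold]  S*(3)=-
k=2: j=0 S=124.7435 intr=0.0000 cont=5.9098 V=5.9098[hold]; j=1 S=149.0500 intr=0.0000 cont=1.2949 V=1.2949[hold]; j=2 S=178.0927 intr=0.0000 cont=0.1171 V=0.1171[hold]  S*(2)=-
k=1: j=0 S=136.3562 intr=0.0000 cont=3.5803 V=3.5803[hold]; j=1 S=162.9255 intr=0.0000 cont=0.7031 V=0.7031[hold]  S*(1)=-
k=0: j=0 S=149.0500 intr=0.0000 cont=2.1293 V=2.1293[hold]  S*(0)=-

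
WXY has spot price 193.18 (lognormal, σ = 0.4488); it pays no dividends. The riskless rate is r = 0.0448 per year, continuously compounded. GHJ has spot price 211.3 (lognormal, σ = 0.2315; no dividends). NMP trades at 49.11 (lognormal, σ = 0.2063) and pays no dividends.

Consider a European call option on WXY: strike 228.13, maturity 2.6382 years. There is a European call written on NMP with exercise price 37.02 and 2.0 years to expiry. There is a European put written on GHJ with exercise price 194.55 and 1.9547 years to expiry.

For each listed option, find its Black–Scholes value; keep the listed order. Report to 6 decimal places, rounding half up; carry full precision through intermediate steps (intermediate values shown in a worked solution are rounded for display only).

[WXY call K=228.13]
σ√T = 0.4488·√2.6382 = 0.728965
d₁ = (ln(S/K) + (r+σ²/2)T) / (σ√T) = (ln(193.18/228.13) + (0.0448+0.4488²/2)·2.6382) / 0.728965 = (-0.166293 + 0.383886) / 0.728965 = 0.298496
d₂ = d₁ − σ√T = 0.298496 − 0.728965 = -0.430469
e^{−rT} = 0.888526
N(d₁) = 0.617338,  N(d₂) = 0.333427
price = S·N(d₁) − K·e^{−rT}·N(d₂) = 119.257293 − 67.585512 = 51.671780
[NMP call K=37.02]
σ√T = 0.2063·√2.0 = 0.291752
d₁ = (ln(S/K) + (r+σ²/2)T) / (σ√T) = (ln(49.11/37.02) + (0.0448+0.2063²/2)·2.0) / 0.291752 = (0.282604 + 0.132160) / 0.291752 = 1.421631
d₂ = d₁ − σ√T = 1.421631 − 0.291752 = 1.129879
e^{−rT} = 0.914297
N(d₁) = 0.922433,  N(d₂) = 0.870736
price = S·N(d₁) − K·e^{−rT}·N(d₂) = 45.300700 − 29.472047 = 15.828653
[GHJ put K=194.55]
σ√T = 0.2315·√1.9547 = 0.323662
d₁ = (ln(S/K) + (r+σ²/2)T) / (σ√T) = (ln(211.3/194.55) + (0.0448+0.2315²/2)·1.9547) / 0.323662 = (0.082590 + 0.139949) / 0.323662 = 0.687566
d₂ = d₁ − σ√T = 0.687566 − 0.323662 = 0.363905
e^{−rT} = 0.916154
N(−d₁) = 0.245863,  N(−d₂) = 0.357965
price = K·e^{−rT}·N(−d₂) − S·N(−d₁) = 63.802831 − 51.950860 = 11.851971

price(WXY call K=228.13) = 51.671780
price(NMP call K=37.02) = 15.828653
price(GHJ put K=194.55) = 11.851971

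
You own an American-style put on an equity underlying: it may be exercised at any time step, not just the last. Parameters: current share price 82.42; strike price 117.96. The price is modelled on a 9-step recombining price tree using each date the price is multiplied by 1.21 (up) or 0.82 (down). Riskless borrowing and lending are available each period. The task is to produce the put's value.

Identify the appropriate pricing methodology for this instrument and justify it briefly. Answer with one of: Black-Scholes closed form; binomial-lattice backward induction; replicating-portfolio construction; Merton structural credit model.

framework: binomial-lattice backward induction

Key observation: early exercise of the strike-117.96 put must be checked at each of the 9 dates (spot 82.42), which forces a node-by-node comparison of intrinsic and continuation value backward from expiry.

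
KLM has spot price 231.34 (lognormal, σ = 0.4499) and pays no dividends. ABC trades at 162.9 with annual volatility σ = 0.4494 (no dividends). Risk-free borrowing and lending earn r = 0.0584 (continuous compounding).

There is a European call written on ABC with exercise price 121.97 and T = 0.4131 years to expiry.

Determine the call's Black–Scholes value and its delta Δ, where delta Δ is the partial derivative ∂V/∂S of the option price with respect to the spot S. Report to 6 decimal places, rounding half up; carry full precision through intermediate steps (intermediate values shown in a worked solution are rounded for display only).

price = 46.659433
Δ = 0.890603

σ√T = 0.4494·√0.4131 = 0.288842
d₁ = (ln(S/K) + (r+σ²/2)T) / (σ√T) = (ln(162.9/121.97) + (0.0584+0.4494²/2)·0.4131) / 0.288842 = (0.289361 + 0.065840) / 0.288842 = 1.229742
d₂ = d₁ − σ√T = 1.229742 − 0.288842 = 0.940900
e^{−rT} = 0.976164
N(d₁) = 0.890603,  N(d₂) = 0.826622
Call price V = S·N(d₁) − K·e^{−rT}·N(d₂) = 145.079245 − 98.419812 = 46.659433
Δ = N(d₁) = 0.890603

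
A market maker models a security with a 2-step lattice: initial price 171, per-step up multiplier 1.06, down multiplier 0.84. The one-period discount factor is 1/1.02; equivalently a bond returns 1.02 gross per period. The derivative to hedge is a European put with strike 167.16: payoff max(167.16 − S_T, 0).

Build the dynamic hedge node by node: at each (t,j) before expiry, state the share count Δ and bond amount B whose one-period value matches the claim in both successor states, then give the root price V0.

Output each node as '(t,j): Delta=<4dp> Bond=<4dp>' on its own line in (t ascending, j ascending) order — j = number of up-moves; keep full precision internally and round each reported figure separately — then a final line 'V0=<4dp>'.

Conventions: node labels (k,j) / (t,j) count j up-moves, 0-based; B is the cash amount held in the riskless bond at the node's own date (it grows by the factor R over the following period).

(0,0): Delta=-0.4675 Bond=85.6758
(1,0): Delta=-1.0000 Bond=163.8824
(1,1): Delta=-0.3737 Bond=70.3908
V0=5.7389

Under the risk-neutral measure, an up-move has probability p* = (R−d)/(u−d) = 0.8182 and values discount at R = 1.02.
Expiry values: V(2,0)=46.5024, V(2,1)=14.9016, V(2,2)=0.0000
(1,0): S=143.6400. Δ = (V_up−V_dn)/(S_up−S_dn) = (14.9016−46.5024)/(152.2584−120.6576) = -1.0000. V = [p*·14.9016 + (1−p*)·46.5024]/1.02 = 20.2424. B = V − Δ·S = 163.8824.
(1,1): S=181.2600. Δ = (V_up−V_dn)/(S_up−S_dn) = (0.0000−14.9016)/(192.1356−152.2584) = -0.3737. V = [p*·0.0000 + (1−p*)·14.9016]/1.02 = 2.6563. B = V − Δ·S = 70.3908.
(0,0): S=171.0000. Δ = (V_up−V_dn)/(S_up−S_dn) = (2.6563−20.2424)/(181.2600−143.6400) = -0.4675. V = [p*·2.6563 + (1−p*)·20.2424]/1.02 = 5.7389. B = V − Δ·S = 85.6758.
Sanity check at the root: Δ(0,0)·S0 + B(0,0) reproduces V0 = 5.7389.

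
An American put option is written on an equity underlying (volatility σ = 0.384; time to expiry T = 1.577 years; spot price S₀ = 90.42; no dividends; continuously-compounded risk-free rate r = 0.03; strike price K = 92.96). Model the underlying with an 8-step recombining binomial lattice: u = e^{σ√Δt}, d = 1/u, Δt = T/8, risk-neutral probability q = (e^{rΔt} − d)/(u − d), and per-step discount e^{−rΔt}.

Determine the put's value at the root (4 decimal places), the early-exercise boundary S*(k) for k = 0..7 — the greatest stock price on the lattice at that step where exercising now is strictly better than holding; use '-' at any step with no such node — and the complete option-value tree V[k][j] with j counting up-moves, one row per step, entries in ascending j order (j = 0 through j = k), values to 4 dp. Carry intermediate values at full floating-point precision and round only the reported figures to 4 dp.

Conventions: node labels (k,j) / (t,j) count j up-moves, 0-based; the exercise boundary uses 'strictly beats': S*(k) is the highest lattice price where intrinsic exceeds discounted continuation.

Δt=0.19712, u=1.18589, d=0.84325, q=0.47479, disc=e^(-rΔt)=0.99410
k=8 terminal: V=max(K-S,0) → 69.8438 60.4510 47.2416 28.6649 2.5400 0.0000 0.0000 0.0000 0.0000
k=7: j=0 S=27.4133 intr=65.5467 cont=64.9986 V=65.5467[EX]; j=1 S=38.5520 intr=54.4080 cont=53.8598 V=54.4080[EX]; j=2 S=54.2169 intr=38.7431 cont=38.1950 V=38.7431[EX]; j=3 S=76.2467 intr=16.7133 cont=16.1652 V=16.7133[EX]; j=4 S=107.2279 intr=0.0000 cont=1.3262 V=1.3262[hold]; j=5 S=150.7977 intr=0.0000 cont=0.0000 V=0.0000[hold]; j=6 S=212.0711 intr=0.0000 cont=0.0000 V=0.0000[hold]; j=7 S=298.2417 intr=0.0000 cont=0.0000 V=0.0000[hold]  S*(7)=76.2467
k=6: j=0 S=32.5090 intr=60.4510 cont=59.9028 V=60.4510[EX]; j=1 S=45.7184 intr=47.2416 cont=46.6935 V=47.2416[EX]; j=2 S=64.2951 intr=28.6649 cont=28.1168 V=28.6649[EX]; j=3 S=90.4200 intr=2.5400 cont=9.3522 V=9.3522[hold]; j=4 S=127.1602 intr=0.0000 cont=0.6924 V=0.6924[hold]; j=5 S=178.8291 intr=0.0000 cont=0.0000 V=0.0000[hold]; j=6 S=251.4924 intr=0.0000 cont=0.0000 V=0.0000[hold]  S*(6)=64.2951
k=5: j=0 S=38.5520 intr=54.4080 cont=53.8598 V=54.4080[EX]; j=1 S=54.2169 intr=38.7431 cont=38.1950 V=38.7431[EX]; j=2 S=76.2467 intr=16.7133 cont=19.3805 V=19.3805[hold]; j=3 S=107.2279 intr=0.0000 cont=5.2097 V=5.2097[hold]; j=4 S=150.7977 intr=0.0000 cont=0.3615 V=0.3615[hold]; j=5 S=212.0711 intr=0.0000 cont=0.0000 V=0.0000[hold]  S*(5)=54.2169
k=4: j=0 S=45.7184 intr=47.2416 cont=46.6935 V=47.2416[EX]; j=1 S=64.2951 intr=28.6649 cont=29.3757 V=29.3757[hold]; j=2 S=90.4200 intr=2.5400 cont=12.5777 V=12.5777[hold]; j=3 S=127.1602 intr=0.0000 cont=2.8907 V=2.8907[hold]; j=4 S=178.8291 intr=0.0000 cont=0.1888 V=0.1888[hold]  S*(4)=45.7184
k=3: j=0 S=54.2169 intr=38.7431 cont=38.5305 V=38.7431[EX]; j=1 S=76.2467 intr=16.7133 cont=21.2740 V=21.2740[hold]; j=2 S=107.2279 intr=0.0000 cont=7.9313 V=7.9313[hold]; j=3 S=150.7977 intr=0.0000 cont=1.5983 V=1.5983[hold]  S*(3)=54.2169
k=2: j=0 S=64.2951 intr=28.6649 cont=30.2694 V=30.2694[hold]; j=1 S=90.4200 intr=2.5400 cont=14.8509 V=14.8509[hold]; j=2 S=127.1602 intr=0.0000 cont=4.8955 V=4.8955[hold]  S*(2)=-
k=1: j=0 S=76.2467 intr=16.7133 cont=22.8135 V=22.8135[hold]; j=1 S=107.2279 intr=0.0000 cont=10.0645 V=10.0645[hold]  S*(1)=-
k=0: j=0 S=90.4200 intr=2.5400 cont=16.6616 V=16.6616[hold]  S*(0)=-

price = 16.6616
boundary = - - - 54.2169 45.7184 54.2169 64.2951 76.2467
tree:
16.6616
22.8135 10.0645
30.2694 14.8509 4.8955
38.7431 21.2740 7.9313 1.5983
47.2416 29.3757 12.5777 2.8907 0.1888
54.4080 38.7431 19.3805 5.2097 0.3615 0.0000
60.4510 47.2416 28.6649 9.3522 0.6924 0.0000 0.0000
65.5467 54.4080 38.7431 16.7133 1.3262 0.0000 0.0000 0.0000
69.8438 60.4510 47.2416 28.6649 2.5400 0.0000 0.0000 0.0000 0.0000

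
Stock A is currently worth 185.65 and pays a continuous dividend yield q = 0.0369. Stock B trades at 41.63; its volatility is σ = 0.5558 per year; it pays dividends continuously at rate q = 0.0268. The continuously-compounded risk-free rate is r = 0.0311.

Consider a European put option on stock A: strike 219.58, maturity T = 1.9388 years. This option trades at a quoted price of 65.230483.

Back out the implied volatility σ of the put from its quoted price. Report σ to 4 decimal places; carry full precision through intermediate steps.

At σ = 0.4477 the Black–Scholes value reproduces the quote:
σ√T = 0.4477·√1.9388 = 0.623381
d₁ = (ln(S/K) + (r−q+σ²/2)T) / (σ√T) = (ln(185.65/219.58) + (0.0311−0.0369+0.4477²/2)·1.9388) / 0.623381 = (-0.167853 + 0.183057) / 0.623381 = 0.024389
d₂ = d₁ − σ√T = 0.024389 − 0.623381 = -0.598992
e^{−rT} = 0.941485
e^{−qT} = 0.930957
N(−d₁) = 0.490271,  N(−d₂) = 0.725411
V = K·e^{−rT}·N(−d₂) − S·e^{−qT}·N(−d₁) = 149.965168 − 84.734685 = 65.230483 (equal to the quote); since ∂V/∂σ > 0 for all σ, the implied volatility is unique

sigma = 0.4477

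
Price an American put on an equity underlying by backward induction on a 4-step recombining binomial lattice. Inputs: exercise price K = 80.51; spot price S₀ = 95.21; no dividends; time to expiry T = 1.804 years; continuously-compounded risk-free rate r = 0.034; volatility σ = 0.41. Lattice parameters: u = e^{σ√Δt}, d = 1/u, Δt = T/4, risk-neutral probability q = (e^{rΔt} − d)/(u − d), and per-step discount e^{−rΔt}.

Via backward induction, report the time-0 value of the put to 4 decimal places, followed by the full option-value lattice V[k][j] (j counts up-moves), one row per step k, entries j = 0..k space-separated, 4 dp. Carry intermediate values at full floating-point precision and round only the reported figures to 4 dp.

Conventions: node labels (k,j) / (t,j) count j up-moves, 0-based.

price = 11.1093
tree:
11.1093
17.5788 3.8672
26.8443 7.2627 0.0000
38.8284 13.6398 0.0000 0.0000
48.8606 25.6161 0.0000 0.0000 0.0000

params: Δt=0.45100 u=1.31698 d=0.75931 q=0.45930 e^(-rΔt)=0.98478
t_4 payoffs: 48.8606 25.6161 0.0000 0.0000 0.0000
k=3: node(3,0) S=41.6816 payoff=38.8284 vs cont=37.6033 → 38.8284 [stop]  node(3,1) S=72.2941 payoff=8.2159 vs cont=13.6398 → 13.6398 [wait]  node(3,2) S=125.3897 payoff=0.0000 vs cont=0.0000 → 0.0000 [wait]  node(3,3) S=217.4808 payoff=0.0000 vs cont=0.0000 → 0.0000 [wait]
k=2: node(2,0) S=54.8939 payoff=25.6161 vs cont=26.8443 → 26.8443 [wait]  node(2,1) S=95.2100 payoff=0.0000 vs cont=7.2627 → 7.2627 [wait]  node(2,2) S=165.1359 payoff=0.0000 vs cont=0.0000 → 0.0000 [wait]
k=1: node(1,0) S=72.2941 payoff=8.2159 vs cont=17.5788 → 17.5788 [wait]  node(1,1) S=125.3897 payoff=0.0000 vs cont=3.8672 → 3.8672 [wait]
k=0: node(0,0) S=95.2100 payoff=0.0000 vs cont=11.1093 → 11.1093 [wait]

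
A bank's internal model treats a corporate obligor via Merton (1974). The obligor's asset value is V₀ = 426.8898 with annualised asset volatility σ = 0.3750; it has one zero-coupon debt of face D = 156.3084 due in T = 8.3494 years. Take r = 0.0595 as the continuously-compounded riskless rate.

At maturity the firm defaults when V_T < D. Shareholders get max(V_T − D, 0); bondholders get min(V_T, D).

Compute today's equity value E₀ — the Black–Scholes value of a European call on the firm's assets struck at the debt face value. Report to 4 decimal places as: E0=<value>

E0=339.2316

With assets at 426.8898 and a single debt payment of 156.3084 at 8.3494 years:
d₁ = [ln(V₀/D) + (r + σ²/2)T] / (σ√T)
   = [ln(426.8898/156.3084) + (0.0595 + 0.5·0.3750²)·8.3494] / (0.3750·√8.3494)
   = [1.004695 + 1.083856] / 1.083575 = 1.927464
d₂ = d₁ − σ√T = 1.927464 − 1.083575 = 0.843889
N(d₁) = 0.973039,  N(d₂) = 0.800634,  e^(−rT) = 0.608481
E₀ = V₀·N(d₁) − D·e^(−rT)·N(d₂)
   = 426.8898·0.973039 − 156.3084·0.608481·0.800634 = 339.231553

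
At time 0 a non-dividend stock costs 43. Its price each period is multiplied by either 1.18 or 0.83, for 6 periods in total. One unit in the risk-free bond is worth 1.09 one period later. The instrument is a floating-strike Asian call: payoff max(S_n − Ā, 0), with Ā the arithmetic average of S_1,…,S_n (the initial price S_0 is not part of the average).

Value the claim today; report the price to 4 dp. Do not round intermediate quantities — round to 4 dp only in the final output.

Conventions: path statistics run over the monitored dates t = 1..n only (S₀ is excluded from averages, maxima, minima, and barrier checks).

price = 8.5353

No-arbitrage gives p* = (R−d)/(u−d) = 0.7429: enumerate every path, weight its payoff by its p*-probability, and discount by R^6.
Enumerate all 2^6 = 64 price paths (U = up ×1.18, D = down ×0.83); each path with k up-moves has probability p*^k·(1−p*)^(6−k).
DDDDDD: Ā=23.5505, payoff=0.0000, prob=0.000289
UDDDDD: Ā=33.4814, payoff=0.0000, prob=0.000835
DUDDDD: Ā=30.9731, payoff=0.0000, prob=0.000835
UUDDDD: Ā=44.0340, payoff=0.0000, prob=0.002413
DDUDDD: Ā=28.8912, payoff=0.0000, prob=0.000835
UDUDDD: Ā=41.0742, payoff=0.0000, prob=0.002413
DUUDDD: Ā=38.5659, payoff=0.0000, prob=0.002413
UUUDDD: Ā=54.8286, payoff=0.0000, prob=0.006970
DDDUDD: Ā=27.1632, payoff=0.0000, prob=0.000835
UDDUDD: Ā=38.6175, payoff=0.0000, prob=0.002413
DUDUDD: Ā=36.1092, payoff=0.0000, prob=0.002413
UUDUDD: Ā=51.3360, payoff=0.0000, prob=0.006970
DDUUDD: Ā=34.0273, payoff=0.0000, prob=0.002413
UDUUDD: Ā=48.3761, payoff=0.0000, prob=0.006970
DUUUDD: Ā=45.8678, payoff=0.0000, prob=0.006970
UUUUDD: Ā=65.2096, payoff=0.0000, prob=0.020136
DDDDUD: Ā=25.7289, payoff=0.0000, prob=0.000835
UDDDUD: Ā=36.5785, payoff=0.0000, prob=0.002413
DUDDUD: Ā=34.0702, payoff=0.0000, prob=0.002413
UUDDUD: Ā=48.4371, payoff=0.0000, prob=0.006970
DDUDUD: Ā=31.9882, payoff=0.0000, prob=0.002413
UDUDUD: Ā=45.4773, payoff=0.0000, prob=0.006970
DUUDUD: Ā=42.9689, payoff=0.0000, prob=0.006970
UUUDUD: Ā=61.0884, payoff=0.0000, prob=0.020136
DDDUUD: Ā=30.2603, payoff=0.0000, prob=0.002413
UDDUUD: Ā=43.0206, payoff=0.0000, prob=0.006970
DUDUUD: Ā=40.5123, payoff=0.0000, prob=0.006970
UUDUUD: Ā=57.5958, payoff=0.0000, prob=0.020136
DDUUUD: Ā=38.4304, payoff=1.9666, prob=0.006970
UDUUUD: Ā=54.6359, payoff=2.7959, prob=0.020136
DUUUUD: Ā=52.1276, payoff=5.3042, prob=0.020136
UUUUUD: Ā=74.1091, payoff=7.5410, prob=0.058170
DDDDDU: Ā=24.5385, payoff=0.0000, prob=0.000835
UDDDDU: Ā=34.8861, payoff=0.0000, prob=0.002413
DUDDDU: Ā=32.3778, payoff=0.0000, prob=0.002413
UUDDDU: Ā=46.0310, payoff=0.0000, prob=0.006970
DDUDDU: Ā=30.2959, payoff=0.0000, prob=0.002413
UDUDDU: Ā=43.0712, payoff=0.0000, prob=0.006970
DUUDDU: Ā=40.5629, payoff=0.0000, prob=0.006970
UUUDDU: Ā=57.6677, payoff=0.0000, prob=0.020136
DDDUDU: Ā=28.5679, payoff=0.0000, prob=0.002413
UDDUDU: Ā=40.6146, payoff=0.0000, prob=0.006970
DUDUDU: Ā=38.1062, payoff=2.2907, prob=0.006970
UUDUDU: Ā=54.1751, payoff=3.2567, prob=0.020136
DDUUDU: Ā=36.0243, payoff=4.3727, prob=0.006970
UDUUDU: Ā=51.2153, payoff=6.2166, prob=0.020136
DUUUDU: Ā=48.7069, payoff=8.7249, prob=0.020136
UUUUDU: Ā=69.2460, payoff=12.4041, prob=0.058170
DDDDUU: Ā=27.1336, payoff=1.2812, prob=0.002413
UDDDUU: Ā=38.5755, payoff=1.8214, prob=0.006970
DUDDUU: Ā=36.0672, payoff=4.3298, prob=0.006970
UUDDUU: Ā=51.2762, payoff=6.1556, prob=0.020136
DDUDUU: Ā=33.9853, payoff=6.4117, prob=0.006970
UDUDUU: Ā=48.3164, payoff=9.1154, prob=0.020136
DUUDUU: Ā=45.8081, payoff=11.6238, prob=0.020136
UUUDUU: Ā=65.1247, payoff=16.5253, prob=0.058170
DDDUUU: Ā=32.2573, payoff=8.1397, prob=0.006970
UDDUUU: Ā=45.8598, payoff=11.5721, prob=0.020136
DUDUUU: Ā=43.3514, payoff=14.0804, prob=0.020136
UUDUUU: Ā=61.6321, payoff=20.0179, prob=0.058170
DDUUUU: Ā=41.2695, payoff=16.1623, prob=0.020136
UDUUUU: Ā=58.6723, payoff=22.9778, prob=0.058170
DUUUUU: Ā=56.1640, payoff=25.4861, prob=0.058170
UUUUUU: Ā=79.8476, payoff=36.2333, prob=0.168047
Price = Σ prob·payoff / R^6 = 14.314608 / 1.677100 = 8.5353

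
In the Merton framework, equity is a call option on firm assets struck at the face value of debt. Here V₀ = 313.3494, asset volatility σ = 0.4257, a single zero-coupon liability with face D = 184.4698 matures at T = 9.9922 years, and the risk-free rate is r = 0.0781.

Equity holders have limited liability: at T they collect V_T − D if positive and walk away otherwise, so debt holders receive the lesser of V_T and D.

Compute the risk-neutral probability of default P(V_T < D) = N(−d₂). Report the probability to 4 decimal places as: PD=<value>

PD=0.3818

Apply the equity-as-call identities (strike 184.4698, horizon 9.9922 years):
d₁ = [ln(V₀/D) + (r + σ²/2)T] / (σ√T)
   = [ln(313.3494/184.4698) + (0.0781 + 0.5·0.4257²)·9.9922] / (0.4257·√9.9922)
   = [0.529833 + 1.685787] / 1.345656 = 1.646497
d₂ = d₁ − σ√T = 1.646497 − 1.345656 = 0.300841
risk-neutral PD = N(−d₂) = N(-0.300841) = 0.381768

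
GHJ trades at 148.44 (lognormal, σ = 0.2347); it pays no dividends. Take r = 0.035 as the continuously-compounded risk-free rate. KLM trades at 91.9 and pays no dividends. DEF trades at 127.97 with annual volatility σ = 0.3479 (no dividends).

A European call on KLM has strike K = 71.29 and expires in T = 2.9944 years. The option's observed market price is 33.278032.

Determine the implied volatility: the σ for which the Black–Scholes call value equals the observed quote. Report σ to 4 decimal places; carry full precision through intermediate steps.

sigma = 0.2975

At σ = 0.2975 the Black–Scholes value reproduces the quote:
σ√T = 0.2975·√2.9944 = 0.514804
d₁ = (ln(S/K) + (r+σ²/2)T) / (σ√T) = (ln(91.9/71.29) + (0.035+0.2975²/2)·2.9944) / 0.514804 = (0.253945 + 0.237316) / 0.514804 = 0.954267
d₂ = d₁ − σ√T = 0.954267 − 0.514804 = 0.439463
e^{−rT} = 0.900501
N(d₁) = 0.830026,  N(d₂) = 0.669837
V = S·N(d₁) − K·e^{−rT}·N(d₂) = 76.279370 − 43.001338 = 33.278032 (equal to the quote); since ∂V/∂σ > 0 for all σ, the implied volatility is unique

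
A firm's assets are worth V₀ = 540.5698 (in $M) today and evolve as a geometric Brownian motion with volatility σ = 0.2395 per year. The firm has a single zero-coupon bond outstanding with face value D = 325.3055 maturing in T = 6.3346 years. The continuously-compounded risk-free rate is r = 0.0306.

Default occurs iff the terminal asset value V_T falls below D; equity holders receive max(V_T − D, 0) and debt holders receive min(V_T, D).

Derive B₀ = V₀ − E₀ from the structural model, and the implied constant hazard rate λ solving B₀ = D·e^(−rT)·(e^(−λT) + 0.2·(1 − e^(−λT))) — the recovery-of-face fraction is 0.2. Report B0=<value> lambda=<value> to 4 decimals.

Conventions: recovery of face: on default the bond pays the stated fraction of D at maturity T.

Equity is a call on the firm's assets struck at D = 325.3055:
d₁ = [ln(V₀/D) + (r + σ²/2)T] / (σ√T)
   = [ln(540.5698/325.3055) + (0.0306 + 0.5·0.2395²)·6.3346] / (0.2395·√6.3346)
   = [0.507859 + 0.375516] / 0.602789 = 1.465480
d₂ = d₁ − σ√T = 1.465480 − 0.602789 = 0.862691
N(d₁) = 0.928605,  N(d₂) = 0.805846,  e^(−rT) = 0.823791
E₀ = V₀·N(d₁) − D·e^(−rT)·N(d₂)
   = 540.5698·0.928605 − 325.3055·0.823791·0.805846 = 286.022160
B₀ = V₀ − E₀ = 540.5698 − 286.022160 = 254.547640
e^(−λT) = (B₀·e^(rT)/D − 0.2)/(1 − 0.2) = (254.5476·1.213901/325.3055 − 0.2)/0.8 = 0.93732802
λ = −ln(0.93732802)/6.3346 = 0.010217

B0=254.5476 lambda=0.0102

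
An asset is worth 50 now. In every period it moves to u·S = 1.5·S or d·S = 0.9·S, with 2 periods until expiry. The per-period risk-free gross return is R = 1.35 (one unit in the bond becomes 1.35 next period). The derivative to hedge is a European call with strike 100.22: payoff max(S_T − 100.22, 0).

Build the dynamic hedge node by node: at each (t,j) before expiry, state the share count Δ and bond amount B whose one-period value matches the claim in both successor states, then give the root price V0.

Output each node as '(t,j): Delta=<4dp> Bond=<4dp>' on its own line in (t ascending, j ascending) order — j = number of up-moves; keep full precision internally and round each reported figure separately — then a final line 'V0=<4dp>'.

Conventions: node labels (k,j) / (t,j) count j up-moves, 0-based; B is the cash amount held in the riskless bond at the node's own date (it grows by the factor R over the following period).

(0,0): Delta=0.2274 Bond=-7.5802
(1,0): Delta=0.0000 Bond=0.0000
(1,1): Delta=0.2729 Bond=-13.6444
V0=3.7901

Risk-neutral probability p* = (R−d)/(u−d) = (1.35−0.9)/(1.5−0.9) = 0.7500.
Expiry values: V(2,0)=0.0000, V(2,1)=0.0000, V(2,2)=12.2800
(1,0): S=45.0000. Δ = (V_up−V_dn)/(S_up−S_dn) = (0.0000−0.0000)/(67.5000−40.5000) = 0.0000. V = [p*·0.0000 + (1−p*)·0.0000]/1.35 = 0.0000. B = V − Δ·S = 0.0000.
(1,1): S=75.0000. Δ = (V_up−V_dn)/(S_up−S_dn) = (12.2800−0.0000)/(112.5000−67.5000) = 0.2729. V = [p*·12.2800 + (1−p*)·0.0000]/1.35 = 6.8222. B = V − Δ·S = -13.6444.
(0,0): S=50.0000. Δ = (V_up−V_dn)/(S_up−S_dn) = (6.8222−0.0000)/(75.0000−45.0000) = 0.2274. V = [p*·6.8222 + (1−p*)·0.0000]/1.35 = 3.7901. B = V − Δ·S = -7.5802.
As a check, the time-0 holding Δ(0,0)·S0 + B(0,0) comes to 3.7901 — exactly V0.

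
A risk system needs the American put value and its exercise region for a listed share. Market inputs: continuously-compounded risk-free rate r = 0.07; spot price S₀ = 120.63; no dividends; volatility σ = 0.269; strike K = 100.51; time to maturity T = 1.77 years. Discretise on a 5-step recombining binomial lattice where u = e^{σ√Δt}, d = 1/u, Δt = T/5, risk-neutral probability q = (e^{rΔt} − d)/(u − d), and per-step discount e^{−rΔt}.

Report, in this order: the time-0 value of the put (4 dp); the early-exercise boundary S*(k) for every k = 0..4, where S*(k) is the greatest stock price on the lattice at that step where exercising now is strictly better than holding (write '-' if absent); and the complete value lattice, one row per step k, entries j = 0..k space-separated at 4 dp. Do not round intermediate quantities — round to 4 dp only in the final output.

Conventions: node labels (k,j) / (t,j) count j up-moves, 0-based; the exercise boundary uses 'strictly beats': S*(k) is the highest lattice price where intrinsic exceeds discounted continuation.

price = 4.2288
boundary = - - - 74.6328 87.5867
tree:
4.2288
8.0081 1.1822
14.7164 2.6237 0.0000
25.8772 5.8229 0.0000 0.0000
36.9153 12.9233 0.0000 0.0000 0.0000
46.3208 25.8772 0.0000 0.0000 0.0000 0.0000

params: Δt=0.35400 u=1.17357 d=0.85210 q=0.53812 e^(-rΔt)=0.97552
t_5 payoffs: 46.3208 25.8772 0.0000 0.0000 0.0000 0.0000
t_4: node(4,0) S=63.5947 payoff=36.9153 vs cont=34.4552 → 36.9153 [stop]  node(4,1) S=87.5867 payoff=12.9233 vs cont=11.6596 → 12.9233 [stop]  node(4,2) S=120.6300 payoff=0.0000 vs cont=0.0000 → 0.0000 [wait]  node(4,3) S=166.1393 payoff=0.0000 vs cont=0.0000 → 0.0000 [wait]  node(4,4) S=228.8177 payoff=0.0000 vs cont=0.0000 → 0.0000 [wait]  ⇒ S*(4)=87.5867
t_3: node(3,0) S=74.6328 payoff=25.8772 vs cont=23.4172 → 25.8772 [stop]  node(3,1) S=102.7890 payoff=0.0000 vs cont=5.8229 → 5.8229 [wait]  node(3,2) S=141.5676 payoff=0.0000 vs cont=0.0000 → 0.0000 [wait]  node(3,3) S=194.9759 payoff=0.0000 vs cont=0.0000 → 0.0000 [wait]  ⇒ S*(3)=74.6328
t_2: node(2,0) S=87.5867 payoff=12.9233 vs cont=14.7164 → 14.7164 [wait]  node(2,1) S=120.6300 payoff=0.0000 vs cont=2.6237 → 2.6237 [wait]  node(2,2) S=166.1393 payoff=0.0000 vs cont=0.0000 → 0.0000 [wait]  ⇒ S*(2)=-
t_1: node(1,0) S=102.7890 payoff=0.0000 vs cont=8.0081 → 8.0081 [wait]  node(1,1) S=141.5676 payoff=0.0000 vs cont=1.1822 → 1.1822 [wait]  ⇒ S*(1)=-
t_0: node(0,0) S=120.6300 payoff=0.0000 vs cont=4.2288 → 4.2288 [wait]  ⇒ S*(0)=-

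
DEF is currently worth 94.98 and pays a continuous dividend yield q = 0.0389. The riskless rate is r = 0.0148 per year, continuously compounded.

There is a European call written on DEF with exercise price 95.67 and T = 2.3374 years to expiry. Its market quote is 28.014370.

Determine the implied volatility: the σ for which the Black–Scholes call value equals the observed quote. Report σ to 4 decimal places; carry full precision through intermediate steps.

sigma = 0.5822

At σ = 0.5822 the Black–Scholes value reproduces the quote:
σ√T = 0.5822·√2.3374 = 0.890100
d₁ = (ln(S/K) + (r−q+σ²/2)T) / (σ√T) = (ln(94.98/95.67) + (0.0148−0.0389+0.5822²/2)·2.3374) / 0.890100 = (-0.007238 + 0.339808) / 0.890100 = 0.373631
d₂ = d₁ − σ√T = 0.373631 − 0.890100 = -0.516469
e^{−rT} = 0.965998
e^{−qT} = 0.913086
N(d₁) = 0.645661,  N(d₂) = 0.302764
V = S·e^{−qT}·N(d₁) − K·e^{−rT}·N(d₂) = 55.994880 − 27.980510 = 28.014370 (matching the quote); vega is positive throughout, so no other σ reproduces this price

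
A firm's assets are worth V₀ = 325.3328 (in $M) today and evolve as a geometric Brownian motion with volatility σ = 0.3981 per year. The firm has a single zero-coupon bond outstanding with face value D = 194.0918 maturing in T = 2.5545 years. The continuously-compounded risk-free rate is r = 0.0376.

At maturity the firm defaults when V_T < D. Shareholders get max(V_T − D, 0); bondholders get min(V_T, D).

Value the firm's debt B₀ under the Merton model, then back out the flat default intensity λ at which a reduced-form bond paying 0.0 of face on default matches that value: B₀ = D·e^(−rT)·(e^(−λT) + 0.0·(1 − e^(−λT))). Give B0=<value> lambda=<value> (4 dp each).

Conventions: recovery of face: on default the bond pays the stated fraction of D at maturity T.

Apply the equity-as-call identities (strike 194.0918, horizon 2.5545 years):
d₁ = [ln(V₀/D) + (r + σ²/2)T] / (σ√T)
   = [ln(325.3328/194.0918) + (0.0376 + 0.5·0.3981²)·2.5545] / (0.3981·√2.5545)
   = [0.516517 + 0.298472] / 0.636275 = 1.280876
d₂ = d₁ − σ√T = 1.280876 − 0.636275 = 0.644600
N(d₁) = 0.899881,  N(d₂) = 0.740407,  e^(−rT) = 0.908419
E₀ = V₀·N(d₁) − D·e^(−rT)·N(d₂)
   = 325.3328·0.899881 − 194.0918·0.908419·0.740407 = 162.214786
B₀ = V₀ − E₀ = 325.3328 − 162.214786 = 163.118014
e^(−λT) = (B₀·e^(rT)/D − 0)/(1 − 0) = (163.1180·1.100813/194.0918 − 0)/1 = 0.92514187
λ = −ln(0.92514187)/2.5545 = 0.030459

B0=163.1180 lambda=0.0305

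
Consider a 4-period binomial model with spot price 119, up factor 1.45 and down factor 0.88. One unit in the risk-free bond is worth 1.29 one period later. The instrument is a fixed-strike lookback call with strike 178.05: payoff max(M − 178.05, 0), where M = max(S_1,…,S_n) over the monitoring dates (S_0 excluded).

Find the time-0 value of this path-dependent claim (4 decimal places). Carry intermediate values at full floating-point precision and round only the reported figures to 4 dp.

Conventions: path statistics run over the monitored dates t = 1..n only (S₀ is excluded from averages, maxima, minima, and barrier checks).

price = 59.5838

No-arbitrage gives p* = (R−d)/(u−d) = 0.7193: enumerate every path, weight its payoff by its p*-probability, and discount by R^4.
Enumerate all 2^4 = 16 price paths (U = up ×1.45, D = down ×0.88); each path with k up-moves has probability p*^k·(1−p*)^(4−k).
DDDD: M=104.7200, payoff=0.0000, prob=0.006208
UDDD: M=172.5500, payoff=0.0000, prob=0.015909
DUDD: M=151.8440, payoff=0.0000, prob=0.015909
UUDD: M=250.1975, payoff=72.1475, prob=0.040767
DDUD: M=133.6227, payoff=0.0000, prob=0.015909
UDUD: M=220.1738, payoff=42.1238, prob=0.040767
DUUD: M=220.1738, payoff=42.1238, prob=0.040767
UUUD: M=362.7864, payoff=184.7364, prob=0.104465
DDDU: M=117.5880, payoff=0.0000, prob=0.015909
UDDU: M=193.7529, payoff=15.7029, prob=0.040767
DUDU: M=193.7529, payoff=15.7029, prob=0.040767
UUDU: M=319.2520, payoff=141.2020, prob=0.104465
DDUU: M=193.7529, payoff=15.7029, prob=0.040767
UDUU: M=319.2520, payoff=141.2020, prob=0.104465
DUUU: M=319.2520, payoff=141.2020, prob=0.104465
UUUU: M=526.0402, payoff=347.9902, prob=0.267692
Price = Σ prob·payoff / R^4 = 165.001254 / 2.769229 = 59.5838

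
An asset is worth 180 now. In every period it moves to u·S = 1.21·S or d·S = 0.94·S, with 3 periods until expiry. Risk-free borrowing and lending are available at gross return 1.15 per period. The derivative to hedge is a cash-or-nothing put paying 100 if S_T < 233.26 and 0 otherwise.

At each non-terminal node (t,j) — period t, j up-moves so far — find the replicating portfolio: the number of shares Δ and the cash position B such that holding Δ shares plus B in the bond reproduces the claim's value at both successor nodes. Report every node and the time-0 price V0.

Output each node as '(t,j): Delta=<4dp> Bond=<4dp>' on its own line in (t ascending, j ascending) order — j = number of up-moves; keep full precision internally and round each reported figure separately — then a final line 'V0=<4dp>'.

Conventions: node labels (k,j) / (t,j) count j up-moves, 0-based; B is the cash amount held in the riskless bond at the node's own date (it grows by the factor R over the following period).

Arbitrage-free pricing uses the up-move probability p* = (R−d)/(u−d) = 0.7778, discounting each step at R = 1.15.
Payoffs at expiry: V(3,0)=100.0000, V(3,1)=100.0000, V(3,2)=0.0000, V(3,3)=0.0000
Node (2,0) S=159.0480: V=(p*·100.0000+(1−p*)·100.0000)/1.15=86.9565; Δ=(100.0000−100.0000)/(192.4481−149.5051)=0.0000; B=V−Δ·S=86.9565
Node (2,1) S=204.7320: V=(p*·0.0000+(1−p*)·100.0000)/1.15=19.3237; Δ=(0.0000−100.0000)/(247.7257−192.4481)=-1.8090; B=V−Δ·S=389.6940
Node (2,2) S=263.5380: V=(p*·0.0000+(1−p*)·0.0000)/1.15=0.0000; Δ=(0.0000−0.0000)/(318.8810−247.7257)=0.0000; B=V−Δ·S=0.0000
Node (1,0) S=169.2000: V=(p*·19.3237+(1−p*)·86.9565)/1.15=29.8723; Δ=(19.3237−86.9565)/(204.7320−159.0480)=-1.4804; B=V−Δ·S=280.3644
Node (1,1) S=217.8000: V=(p*·0.0000+(1−p*)·19.3237)/1.15=3.7340; Δ=(0.0000−19.3237)/(263.5380−204.7320)=-0.3286; B=V−Δ·S=75.3032
Node (0,0) S=180.0000: V=(p*·3.7340+(1−p*)·29.8723)/1.15=8.2979; Δ=(3.7340−29.8723)/(217.8000−169.2000)=-0.5378; B=V−Δ·S=105.1064
Verification: the root portfolio costs Δ(0,0)·S0 + B(0,0) = 8.2979, matching V0.

(0,0): Delta=-0.5378 Bond=105.1064
(1,0): Delta=-1.4804 Bond=280.3644
(1,1): Delta=-0.3286 Bond=75.3032
(2,0): Delta=0.0000 Bond=86.9565
(2,1): Delta=-1.8090 Bond=389.6940
(2,2): Delta=0.0000 Bond=0.0000
V0=8.2979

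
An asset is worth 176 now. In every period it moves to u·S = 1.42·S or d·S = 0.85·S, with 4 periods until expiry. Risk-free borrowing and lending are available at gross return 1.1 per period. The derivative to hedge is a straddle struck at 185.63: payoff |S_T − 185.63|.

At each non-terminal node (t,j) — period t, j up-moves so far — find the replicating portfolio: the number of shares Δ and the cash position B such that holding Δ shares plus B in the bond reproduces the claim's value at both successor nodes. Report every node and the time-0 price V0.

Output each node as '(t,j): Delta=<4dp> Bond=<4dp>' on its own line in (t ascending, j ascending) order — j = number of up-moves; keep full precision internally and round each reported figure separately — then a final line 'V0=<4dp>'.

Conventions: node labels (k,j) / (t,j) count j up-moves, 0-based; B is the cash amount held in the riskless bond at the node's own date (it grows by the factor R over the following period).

(0,0): Delta=0.6370 Bond=-36.5509
(1,0): Delta=0.3167 Bond=7.7095
(1,1): Delta=0.8824 Bond=-101.5379
(2,0): Delta=-0.2213 Bond=76.9000
(2,1): Delta=0.7290 Bond=-79.0967
(2,2): Delta=1.0000 Bond=-153.4132
(3,0): Delta=-1.0000 Bond=168.7545
(3,1): Delta=0.3753 Bond=-23.1405
(3,2): Delta=1.0000 Bond=-168.7545
(3,3): Delta=1.0000 Bond=-168.7545
V0=75.5665

Since d<R<u, set p* = (R−d)/(u−d) = 0.4386; price each node as the discounted p*-expectation of its children.
Terminal payoffs: V(4,0)=93.7569, V(4,1)=32.1479, V(4,2)=70.7754, V(4,3)=242.7179, V(4,4)=529.9629
  t=3,j=0: stock 108.0860 → up 153.4821 (V=32.1479), down 91.8731 (V=93.7569). Price 60.6685; hedge Δ=-1.0000, bond B=168.7545.
  t=3,j=1: stock 180.5672 → up 256.4054 (V=70.7754), down 153.4821 (V=32.1479). Price 44.6271; hedge Δ=0.3753, bond B=-23.1405.
  t=3,j=2: stock 301.6534 → up 428.3479 (V=242.7179), down 256.4054 (V=70.7754). Price 132.8989; hedge Δ=1.0000, bond B=-168.7545.
  t=3,j=3: stock 503.9387 → up 715.5929 (V=529.9629), down 428.3479 (V=242.7179). Price 335.1841; hedge Δ=1.0000, bond B=-168.7545.
  t=2,j=0: stock 127.1600 → up 180.5672 (V=44.6271), down 108.0860 (V=60.6685). Price 48.7571; hedge Δ=-0.2213, bond B=76.9000.
  t=2,j=1: stock 212.4320 → up 301.6534 (V=132.8989), down 180.5672 (V=44.6271). Price 75.7662; hedge Δ=0.7290, bond B=-79.0967.
  t=2,j=2: stock 354.8864 → up 503.9387 (V=335.1841), down 301.6534 (V=132.8989). Price 201.4732; hedge Δ=1.0000, bond B=-153.4132.
  t=1,j=0: stock 149.6000 → up 212.4320 (V=75.7662), down 127.1600 (V=48.7571). Price 55.0938; hedge Δ=0.3167, bond B=7.7095.
  t=1,j=1: stock 249.9200 → up 354.8864 (V=201.4732), down 212.4320 (V=75.7662). Price 119.0007; hedge Δ=0.8824, bond B=-101.5379.
  t=0,j=0: stock 176.0000 → up 249.9200 (V=119.0007), down 149.6000 (V=55.0938). Price 75.5665; hedge Δ=0.6370, bond B=-36.5509.
Check: Δ(0,0)·S0 + B(0,0) = 75.5665 = V0.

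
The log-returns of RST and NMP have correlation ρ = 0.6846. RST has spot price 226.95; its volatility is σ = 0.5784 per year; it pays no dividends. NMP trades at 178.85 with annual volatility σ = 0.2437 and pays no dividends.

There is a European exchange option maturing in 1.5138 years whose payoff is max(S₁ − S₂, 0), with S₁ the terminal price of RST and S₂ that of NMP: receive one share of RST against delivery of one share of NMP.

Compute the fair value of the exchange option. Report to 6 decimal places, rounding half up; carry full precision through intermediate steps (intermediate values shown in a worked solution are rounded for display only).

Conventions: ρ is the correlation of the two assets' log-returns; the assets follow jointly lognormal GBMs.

σ_eff = √(σ₁² + σ₂² − 2ρσ₁σ₂) = √(0.5784² + 0.2437² − 2·0.6846·0.5784·0.2437) = 0.448262
d₁ = (ln(S₁/S₂) + (q₂ − q₁ + σ_eff²/2)T) / (σ_eff√T) = (ln(226.95/178.85) + (0.0 − 0.0 + 0.100470)·1.5138) / 0.551527 = 0.707623
d₂ = d₁ − σ_eff√T = 0.707623 − 0.551527 = 0.156097
N(d₁) = 0.760410,  N(d₂) = 0.562022
V = S₁·e^{−q₁T}·N(d₁) − S₂·e^{−q₂T}·N(d₂) = 172.575134 − 100.517549 = 72.057584
Key observation: the rate r is irrelevant here: denominating values in NMP turns the exchange into a ratio option on S₁/S₂, and discounting at r drops out.

exchange price = 72.057584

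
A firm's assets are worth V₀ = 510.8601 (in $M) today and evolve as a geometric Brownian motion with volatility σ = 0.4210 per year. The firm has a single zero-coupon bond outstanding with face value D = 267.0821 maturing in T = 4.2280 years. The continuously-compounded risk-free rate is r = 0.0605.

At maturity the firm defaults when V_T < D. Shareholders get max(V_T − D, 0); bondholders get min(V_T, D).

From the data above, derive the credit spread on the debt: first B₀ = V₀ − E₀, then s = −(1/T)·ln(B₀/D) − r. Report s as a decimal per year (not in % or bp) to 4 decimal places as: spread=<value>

Work the structural quantities from V₀ = 510.8601 against face 267.0821:
d₁ = [ln(V₀/D) + (r + σ²/2)T] / (σ√T)
   = [ln(510.8601/267.0821) + (0.0605 + 0.5·0.4210²)·4.2280] / (0.4210·√4.2280)
   = [0.648540 + 0.630481] / 0.865664 = 1.477502
d₂ = d₁ − σ√T = 1.477502 − 0.865664 = 0.611838
N(d₁) = 0.930229,  N(d₂) = 0.729677,  e^(−rT) = 0.774301
E₀ = V₀·N(d₁) − D·e^(−rT)·N(d₂)
   = 510.8601·0.930229 − 267.0821·0.774301·0.729677 = 324.318320
B₀ = V₀ − E₀ = 510.8601 − 324.318320 = 186.541780
spread = −(1/T)·ln(B₀/D) − r = −(1/4.2280)·ln(186.541780/267.0821) − 0.0605 = 0.02438668

spread=0.0244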